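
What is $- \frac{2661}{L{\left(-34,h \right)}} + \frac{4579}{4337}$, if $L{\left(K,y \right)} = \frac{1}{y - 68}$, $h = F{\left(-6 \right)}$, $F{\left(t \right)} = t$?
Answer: $\frac{854020597}{4337} \approx 1.9692 \cdot 10^{5}$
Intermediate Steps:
$h = -6$
$L{\left(K,y \right)} = \frac{1}{-68 + y}$
$- \frac{2661}{L{\left(-34,h \right)}} + \frac{4579}{4337} = - \frac{2661}{\frac{1}{-68 - 6}} + \frac{4579}{4337} = - \frac{2661}{\frac{1}{-74}} + 4579 \cdot \frac{1}{4337} = - \frac{2661}{- \frac{1}{74}} + \frac{4579}{4337} = \left(-2661\right) \left(-74\right) + \frac{4579}{4337} = 196914 + \frac{4579}{4337} = \frac{854020597}{4337}$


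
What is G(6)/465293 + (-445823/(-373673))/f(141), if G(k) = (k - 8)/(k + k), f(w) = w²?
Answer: 412400311307/6913316798937018 ≈ 5.9653e-5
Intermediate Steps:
G(k) = (-8 + k)/(2*k) (G(k) = (-8 + k)/((2*k)) = (-8 + k)*(1/(2*k)) = (-8 + k)/(2*k))
G(6)/465293 + (-445823/(-373673))/f(141) = ((½)*(-8 + 6)/6)/465293 + (-445823/(-373673))/(141²) = ((½)*(⅙)*(-2))*(1/465293) - 445823*(-1/373673)/19881 = -⅙*1/465293 + (445823/373673)*(1/19881) = -1/2791758 + 445823/7428992913 = 412400311307/6913316798937018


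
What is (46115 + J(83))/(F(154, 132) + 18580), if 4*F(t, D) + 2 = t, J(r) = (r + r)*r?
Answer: 59893/18618 ≈ 3.2169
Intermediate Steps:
J(r) = 2*r² (J(r) = (2*r)*r = 2*r²)
F(t, D) = -½ + t/4
(46115 + J(83))/(F(154, 132) + 18580) = (46115 + 2*83²)/((-½ + (¼)*154) + 18580) = (46115 + 2*6889)/((-½ + 77/2) + 18580) = (46115 + 13778)/(38 + 18580) = 59893/18618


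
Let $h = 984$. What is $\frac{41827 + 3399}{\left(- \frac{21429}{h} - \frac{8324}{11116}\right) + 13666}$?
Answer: $\frac{41224041712}{12436190027} \approx 3.3148$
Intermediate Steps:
$\frac{41827 + 3399}{\left(- \frac{21429}{h} - \frac{8324}{11116}\right) + 13666} = \frac{41827 + 3399}{\left(- \frac{21429}{984} - \frac{8324}{11116}\right) + 13666} = \frac{45226}{\left(\left(-21429\right) \frac{1}{984} - \frac{2081}{2779}\right) + 13666} = \frac{45226}{\left(- \frac{7143}{328} - \frac{2081}{2779}\right) + 13666} = \frac{45226}{- \frac{20532965}{911512} + 13666} = \frac{45226}{\frac{12436190027}{911512}} = 45226 \cdot \frac{911512}{12436190027} = \frac{41224041712}{12436190027}$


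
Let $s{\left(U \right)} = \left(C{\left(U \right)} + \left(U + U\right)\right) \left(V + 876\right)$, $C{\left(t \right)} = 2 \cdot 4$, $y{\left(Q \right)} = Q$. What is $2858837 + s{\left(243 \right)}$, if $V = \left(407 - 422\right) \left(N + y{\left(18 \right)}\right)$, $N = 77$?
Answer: $2587631$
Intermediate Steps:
$C{\left(t \right)} = 8$
$V = -1425$ ($V = \left(407 - 422\right) \left(77 + 18\right) = \left(-15\right) 95 = -1425$)
$s{\left(U \right)} = -4392 - 1098 U$ ($s{\left(U \right)} = \left(8 + \left(U + U\right)\right) \left(-1425 + 876\right) = \left(8 + 2 U\right) \left(-549\right) = -4392 - 1098 U$)
$2858837 + s{\left(243 \right)} = 2858837 - 271206 = 2587631$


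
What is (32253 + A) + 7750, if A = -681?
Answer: 39322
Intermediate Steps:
(32253 + A) + 7750 = (32253 - 681) + 7750 = 31572 + 7750 = 39322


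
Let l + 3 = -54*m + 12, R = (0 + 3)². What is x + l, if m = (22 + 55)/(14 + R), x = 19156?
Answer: 436637/23 ≈ 18984.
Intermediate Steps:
R = 9 (R = 3² = 9)
m = 77/23 (m = (22 + 55)/(14 + 9) = 77/23 ≈ 3.3478)
l = -3951/23 (l = -3 + (-54*77/23 + 12) = -3 + (-4158/23 + 12) = -3 - 3882/23 = -3951/23 ≈ -171.78)
x + l = 19156 - 3951/23 = 436637/23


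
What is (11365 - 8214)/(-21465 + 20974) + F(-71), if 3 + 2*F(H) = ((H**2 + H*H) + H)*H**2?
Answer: 12389264333/491 ≈ 2.5233e+7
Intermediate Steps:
F(H) = -3/2 + H**2*(H + 2*H**2)/2 (F(H) = -3/2 + (((H**2 + H*H) + H)*H**2)/2 = -3/2 + (((H**2 + H**2) + H)*H**2)/2 = -3/2 + ((2*H**2 + H)*H**2)/2 = -3/2 + ((H + 2*H**2)*H**2)/2 = -3/2 + (H**2*(H + 2*H**2))/2 = -3/2 + H**2*(H + 2*H**2)/2)
(11365 - 8214)/(-21465 + 20974) + F(-71) = (11365 - 8214)/(-21465 + 20974) + (-3/2 + (-71)**4 + (1/2)*(-71)**3) = 3151/(-491) + (-3/2 + 25411681 + (1/2)*(-357911)) = 3151*(-1/491) + (-3/2 + 25411681 - 357911/2) = -3151/491 + 25232724 = 12389264333/491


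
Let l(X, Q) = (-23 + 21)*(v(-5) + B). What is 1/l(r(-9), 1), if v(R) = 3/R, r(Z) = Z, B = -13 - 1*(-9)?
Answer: 5/46 ≈ 0.10870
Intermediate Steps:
B = -4 (B = -13 + 9 = -4)
l(X, Q) = 46/5 (l(X, Q) = (-23 + 21)*(3/(-5) - 4) = -2*(3*(-1/5) - 4) = -2*(-3/5 - 4) = -2*(-23/5) = 46/5)
1/l(r(-9), 1) = 1/(46/5) = 5/46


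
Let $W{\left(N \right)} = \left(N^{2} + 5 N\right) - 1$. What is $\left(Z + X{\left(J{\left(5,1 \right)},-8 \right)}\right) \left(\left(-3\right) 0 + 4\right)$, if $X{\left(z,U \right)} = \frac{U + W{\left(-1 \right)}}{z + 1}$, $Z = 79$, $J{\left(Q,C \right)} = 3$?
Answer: $303$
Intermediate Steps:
$W{\left(N \right)} = -1 + N^{2} + 5 N$
$X{\left(z,U \right)} = \frac{-5 + U}{1 + z}$ ($X{\left(z,U \right)} = \frac{U + \left(-1 + \left(-1\right)^{2} + 5 \left(-1\right)\right)}{z + 1} = \frac{U - 5}{1 + z} = \frac{-5 + U}{1 + z}$)
$\left(Z + X{\left(J{\left(5,1 \right)},-8 \right)}\right) \left(\left(-3\right) 0 + 4\right) = \left(79 + \frac{-5 - 8}{1 + 3}\right) \left(\left(-3\right) 0 + 4\right) = \left(79 + \frac{1}{4} \left(-13\right)\right) \left(0 + 4\right) = \left(79 + \frac{1}{4} \left(-13\right)\right) 4 = \left(79 - \frac{13}{4}\right) 4 = \frac{303}{4} \cdot 4 = 303$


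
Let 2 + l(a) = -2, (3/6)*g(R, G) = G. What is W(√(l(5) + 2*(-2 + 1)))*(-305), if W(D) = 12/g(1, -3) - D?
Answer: 610 + 305*I*√6 ≈ 610.0 + 747.09*I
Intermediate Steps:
g(R, G) = 2*G
l(a) = -4 (l(a) = -2 - 2 = -4)
W(D) = -2 - D (W(D) = 12/((2*(-3))) - D = 12/(-6) - D = 12*(-⅙) - D = -2 - D)
W(√(l(5) + 2*(-2 + 1)))*(-305) = (-2 - √(-4 + 2*(-2 + 1)))*(-305) = (-2 - √(-4 + 2*(-1)))*(-305) = (-2 - √(-4 - 2))*(-305) = (-2 - √(-6))*(-305) = (-2 - I*√6)*(-305) = 610 + 305*I*√6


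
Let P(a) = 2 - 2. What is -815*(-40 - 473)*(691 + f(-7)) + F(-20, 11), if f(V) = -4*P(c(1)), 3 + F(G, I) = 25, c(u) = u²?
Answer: 288903667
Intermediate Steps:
F(G, I) = 22 (F(G, I) = -3 + 25 = 22)
P(a) = 0
f(V) = 0 (f(V) = -4*0 = 0)
-815*(-40 - 473)*(691 + f(-7)) + F(-20, 11) = -815*(-40 - 473)*(691 + 0) + 22 = -(-418095)*691 + 22 = -815*(-354483) + 22 = 288903645 + 22 = 288903667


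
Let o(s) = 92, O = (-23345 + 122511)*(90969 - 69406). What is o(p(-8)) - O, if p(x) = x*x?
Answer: -2138316366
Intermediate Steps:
O = 2138316458 (O = 99166*21563 = 2138316458)
p(x) = x²
o(p(-8)) - O = 92 - 1*2138316458 = 92 - 2138316458 = -2138316366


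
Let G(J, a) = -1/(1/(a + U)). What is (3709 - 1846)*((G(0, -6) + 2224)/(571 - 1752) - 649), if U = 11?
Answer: -1432065744/1181 ≈ -1.2126e+6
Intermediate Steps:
G(J, a) = -11 - a (G(J, a) = -1/(1/(a + 11)) = -1/(1/(11 + a)) = -(11 + a) = -11 - a)
(3709 - 1846)*((G(0, -6) + 2224)/(571 - 1752) - 649) = (3709 - 1846)*(((-11 - 1*(-6)) + 2224)/(571 - 1752) - 649) = 1863*(((-11 + 6) + 2224)/(-1181) - 649) = 1863*((-5 + 2224)*(-1/1181) - 649) = 1863*(2219*(-1/1181) - 649) = 1863*(-2219/1181 - 649) = 1863*(-768688/1181) = -1432065744/1181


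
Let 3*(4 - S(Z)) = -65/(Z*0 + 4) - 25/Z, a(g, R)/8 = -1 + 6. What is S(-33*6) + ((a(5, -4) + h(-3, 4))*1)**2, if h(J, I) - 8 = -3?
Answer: 2416837/1188 ≈ 2034.4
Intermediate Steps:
a(g, R) = 40 (a(g, R) = 8*(-1 + 6) = 8*5 = 40)
h(J, I) = 5 (h(J, I) = 8 - 3 = 5)
S(Z) = 113/12 + 25/(3*Z) (S(Z) = 4 - (-65/(Z*0 + 4) - 25/Z)/3 = 4 - (-65/(0 + 4) - 25/Z)/3 = 4 - (-65/4 - 25/Z)/3 = 4 + (65/12 + 25/(3*Z)) = 113/12 + 25/(3*Z))
S(-33*6) + ((a(5, -4) + h(-3, 4))*1)**2 = (100 + 113*(-33*6))/(12*((-33*6))) + ((40 + 5)*1)**2 = (1/12)*(100 + 113*(-198))/(-198) + (45*1)**2 = (1/12)*(-1/198)*(100 - 22374) + 45**2 = (1/12)*(-1/198)*(-22274) + 2025 = 11137/1188 + 2025 = 2416837/1188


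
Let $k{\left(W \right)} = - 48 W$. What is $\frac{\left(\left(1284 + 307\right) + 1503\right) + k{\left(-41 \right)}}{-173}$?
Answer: $- \frac{5062}{173} \approx -29.26$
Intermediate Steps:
$\frac{\left(\left(1284 + 307\right) + 1503\right) + k{\left(-41 \right)}}{-173} = \frac{\left(\left(1284 + 307\right) + 1503\right) - -1968}{-173} = \left(\left(1591 + 1503\right) + 1968\right) \left(- \frac{1}{173}\right) = \left(3094 + 1968\right) \left(- \frac{1}{173}\right) = 5062 \left(- \frac{1}{173}\right) = - \frac{5062}{173}$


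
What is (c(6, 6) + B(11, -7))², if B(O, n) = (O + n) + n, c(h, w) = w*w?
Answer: 1089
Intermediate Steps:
c(h, w) = w²
B(O, n) = O + 2*n
(c(6, 6) + B(11, -7))² = (6² + (11 + 2*(-7)))² = (36 + (11 - 14))² = (36 - 3)² = 33² = 1089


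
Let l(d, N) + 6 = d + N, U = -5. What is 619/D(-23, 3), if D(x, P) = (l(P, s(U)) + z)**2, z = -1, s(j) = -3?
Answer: 619/49 ≈ 12.633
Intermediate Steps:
l(d, N) = -6 + N + d (l(d, N) = -6 + (d + N) = -6 + (N + d) = -6 + N + d)
D(x, P) = (-10 + P)**2 (D(x, P) = ((-6 - 3 + P) - 1)**2 = ((-9 + P) - 1)**2 = (-10 + P)**2)
619/D(-23, 3) = 619/((-10 + 3)**2) = 619/((-7)**2) = 619/49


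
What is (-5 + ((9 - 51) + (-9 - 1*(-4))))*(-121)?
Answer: 6292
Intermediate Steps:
(-5 + ((9 - 51) + (-9 - 1*(-4))))*(-121) = (-5 + (-42 + (-9 + 4)))*(-121) = (-5 + (-42 - 5))*(-121) = (-5 - 47)*(-121) = -52*(-121) = 6292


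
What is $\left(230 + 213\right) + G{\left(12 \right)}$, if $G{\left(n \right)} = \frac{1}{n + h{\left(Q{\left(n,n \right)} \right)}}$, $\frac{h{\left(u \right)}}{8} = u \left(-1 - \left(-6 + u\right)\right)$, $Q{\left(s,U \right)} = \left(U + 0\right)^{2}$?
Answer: $\frac{70931387}{160116} \approx 443.0$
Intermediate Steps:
$Q{\left(s,U \right)} = U^{2}$
$h{\left(u \right)} = 8 u \left(5 - u\right)$ ($h{\left(u \right)} = 8 u \left(-1 - \left(-6 + u\right)\right) = 8 u \left(5 - u\right)$)
$G{\left(n \right)} = \frac{1}{n + 8 n^{2} \left(5 - n^{2}\right)}$
$\left(230 + 213\right) + G{\left(12 \right)} = \left(230 + 213\right) - \frac{1}{12 \left(-1 + 8 \cdot 12 \left(-5 + 12^{2}\right)\right)} = 443 - \frac{1}{12 \left(-1 + 8 \cdot 12 \left(-5 + 144\right)\right)} = 443 - \frac{1}{12 \left(-1 + 8 \cdot 12 \cdot 139\right)} = 443 - \frac{1}{12 \left(-1 + 13344\right)} = 443 - \frac{1}{12 \cdot 13343} = 443 - \frac{1}{12} \cdot \frac{1}{13343} = 443 - \frac{1}{160116} = \frac{70931387}{160116}$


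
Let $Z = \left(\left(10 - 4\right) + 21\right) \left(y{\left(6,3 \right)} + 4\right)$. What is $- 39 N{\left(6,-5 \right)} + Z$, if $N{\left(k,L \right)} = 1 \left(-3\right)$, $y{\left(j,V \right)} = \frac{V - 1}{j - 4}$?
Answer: $252$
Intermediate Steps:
$y{\left(j,V \right)} = \frac{-1 + V}{-4 + j}$
$Z = 135$ ($Z = \left(\left(10 - 4\right) + 21\right) \left(\frac{-1 + 3}{-4 + 6} + 4\right) = \left(\left(10 - 4\right) + 21\right) \left(\frac{1}{2} \cdot 2 + 4\right) = \left(6 + 21\right) \left(\frac{1}{2} \cdot 2 + 4\right) = 27 \left(1 + 4\right) = 27 \cdot 5 = 135$)
$N{\left(k,L \right)} = -3$
$- 39 N{\left(6,-5 \right)} + Z = \left(-39\right) \left(-3\right) + 135 = 117 + 135 = 252$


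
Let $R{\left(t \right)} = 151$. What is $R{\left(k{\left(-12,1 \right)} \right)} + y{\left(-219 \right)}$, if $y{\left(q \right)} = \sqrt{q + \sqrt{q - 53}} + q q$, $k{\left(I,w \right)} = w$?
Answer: $48112 + \sqrt{-219 + 4 i \sqrt{17}} \approx 48113.0 + 14.809 i$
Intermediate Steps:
$y{\left(q \right)} = q^{2} + \sqrt{q + \sqrt{-53 + q}}$ ($y{\left(q \right)} = \sqrt{q + \sqrt{-53 + q}} + q^{2} = q^{2} + \sqrt{q + \sqrt{-53 + q}}$)
$R{\left(k{\left(-12,1 \right)} \right)} + y{\left(-219 \right)} = 151 + \left(\left(-219\right)^{2} + \sqrt{-219 + \sqrt{-53 - 219}}\right) = 151 + \left(47961 + \sqrt{-219 + \sqrt{-272}}\right) = 151 + \left(47961 + \sqrt{-219 + 4 i \sqrt{17}}\right) = 48112 + \sqrt{-219 + 4 i \sqrt{17}}$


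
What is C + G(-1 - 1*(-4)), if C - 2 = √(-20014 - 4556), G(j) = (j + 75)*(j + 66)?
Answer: 5384 + 3*I*√2730 ≈ 5384.0 + 156.75*I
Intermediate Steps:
G(j) = (66 + j)*(75 + j) (G(j) = (75 + j)*(66 + j) = (66 + j)*(75 + j))
C = 2 + 3*I*√2730 (C = 2 + √(-20014 - 4556) = 2 + √(-24570) = 2 + 3*I*√2730 ≈ 2.0 + 156.75*I)
C + G(-1 - 1*(-4)) = (2 + 3*I*√2730) + (4950 + (-1 - 1*(-4))² + 141*(-1 - 1*(-4))) = (2 + 3*I*√2730) + (4950 + (-1 + 4)² + 141*(-1 + 4)) = (2 + 3*I*√2730) + (4950 + 3² + 141*3) = (2 + 3*I*√2730) + (4950 + 9 + 423) = (2 + 3*I*√2730) + 5382 = 5384 + 3*I*√2730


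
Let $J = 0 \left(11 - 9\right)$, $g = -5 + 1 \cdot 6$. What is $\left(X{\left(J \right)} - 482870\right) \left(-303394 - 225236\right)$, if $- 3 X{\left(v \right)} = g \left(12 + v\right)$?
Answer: $255261682620$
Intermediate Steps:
$g = 1$ ($g = -5 + 6 = 1$)
$J = 0$ ($J = 0 \cdot 2 = 0$)
$X{\left(v \right)} = -4 - \frac{v}{3}$ ($X{\left(v \right)} = - \frac{1 \left(12 + v\right)}{3} = - \frac{12 + v}{3} = -4 - \frac{v}{3}$)
$\left(X{\left(J \right)} - 482870\right) \left(-303394 - 225236\right) = \left(\left(-4 - 0\right) - 482870\right) \left(-303394 - 225236\right) = \left(\left(-4 + 0\right) - 482870\right) \left(-528630\right) = \left(-4 - 482870\right) \left(-528630\right) = \left(-482874\right) \left(-528630\right) = 255261682620$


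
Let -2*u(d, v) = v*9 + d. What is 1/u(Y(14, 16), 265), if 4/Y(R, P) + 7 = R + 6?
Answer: -26/31009 ≈ -0.00083847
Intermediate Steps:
Y(R, P) = 4/(-1 + R) (Y(R, P) = 4/(-7 + (R + 6)) = 4/(-7 + (6 + R)) = 4/(-1 + R))
u(d, v) = -9*v/2 - d/2 (u(d, v) = -(v*9 + d)/2 = -(9*v + d)/2 = -(d + 9*v)/2 = -9*v/2 - d/2)
1/u(Y(14, 16), 265) = 1/(-9/2*265 - 2/(-1 + 14)) = 1/(-2385/2 - 2/13) = 1/(-31009/26) = -26/31009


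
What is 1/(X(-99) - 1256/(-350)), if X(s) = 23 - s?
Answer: 175/21978 ≈ 0.0079625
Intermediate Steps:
1/(X(-99) - 1256/(-350)) = 1/((23 - 1*(-99)) - 1256/(-350)) = 1/((23 + 99) - 1256*(-1/350)) = 1/(122 + 628/175) = 1/(21978/175) = 175/21978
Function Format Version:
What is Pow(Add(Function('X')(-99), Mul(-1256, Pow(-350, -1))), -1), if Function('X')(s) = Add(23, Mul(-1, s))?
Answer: Rational(175, 21978) ≈ 0.0079625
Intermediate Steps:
Pow(Add(Function('X')(-99), Mul(-1256, Pow(-350, -1))), -1) = Pow(Add(Add(23, Mul(-1, -99)), Mul(-1256, Pow(-350, -1))), -1) = Pow(Add(Add(23, 99), Mul(-1256, Rational(-1, 350))), -1) = Pow(Add(122, Rational(628, 175)), -1) = Pow(Rational(21978, 175), -1) = Rational(175, 21978)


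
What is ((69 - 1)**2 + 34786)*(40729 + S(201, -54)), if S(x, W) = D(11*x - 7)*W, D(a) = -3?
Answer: 1611514310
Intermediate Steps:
S(x, W) = -3*W
((69 - 1)**2 + 34786)*(40729 + S(201, -54)) = ((69 - 1)**2 + 34786)*(40729 - 3*(-54)) = (68**2 + 34786)*(40729 + 162) = (4624 + 34786)*40891 = 39410*40891 = 1611514310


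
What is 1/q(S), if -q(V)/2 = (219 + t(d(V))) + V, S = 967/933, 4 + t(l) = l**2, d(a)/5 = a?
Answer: -870489/422869142 ≈ -0.0020585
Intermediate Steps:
d(a) = 5*a
t(l) = -4 + l**2
S = 967/933 (S = 967*(1/933) = 967/933 ≈ 1.0364)
q(V) = -430 - 50*V**2 - 2*V (q(V) = -2*((219 + (-4 + (5*V)**2)) + V) = -2*((219 + (-4 + 25*V**2)) + V) = -2*((215 + 25*V**2) + V) = -2*(215 + V + 25*V**2) = -430 - 50*V**2 - 2*V)
1/q(S) = 1/(-430 - 50*(967/933)**2 - 2*967/933) = 1/(-430 - 50*935089/870489 - 1934/933) = 1/(-430 - 46754450/870489 - 1934/933) = 1/(-422869142/870489) = -870489/422869142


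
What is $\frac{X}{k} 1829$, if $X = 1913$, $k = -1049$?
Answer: $- \frac{3498877}{1049} \approx -3335.4$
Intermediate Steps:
$\frac{X}{k} 1829 = \frac{1913}{-1049} \cdot 1829 = 1913 \left(- \frac{1}{1049}\right) 1829 = \left(- \frac{1913}{1049}\right) 1829 = - \frac{3498877}{1049}$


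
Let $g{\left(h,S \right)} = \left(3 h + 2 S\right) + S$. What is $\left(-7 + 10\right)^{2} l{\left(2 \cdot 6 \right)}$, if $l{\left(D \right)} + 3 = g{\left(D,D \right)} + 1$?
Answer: $630$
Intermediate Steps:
$g{\left(h,S \right)} = 3 S + 3 h$ ($g{\left(h,S \right)} = \left(2 S + 3 h\right) + S = 3 S + 3 h$)
$l{\left(D \right)} = -2 + 6 D$ ($l{\left(D \right)} = -3 + \left(\left(3 D + 3 D\right) + 1\right) = -3 + \left(6 D + 1\right) = -3 + \left(1 + 6 D\right) = -2 + 6 D$)
$\left(-7 + 10\right)^{2} l{\left(2 \cdot 6 \right)} = \left(-7 + 10\right)^{2} \left(-2 + 6 \cdot 2 \cdot 6\right) = 3^{2} \left(-2 + 6 \cdot 12\right) = 9 \left(-2 + 72\right) = 9 \cdot 70 = 630$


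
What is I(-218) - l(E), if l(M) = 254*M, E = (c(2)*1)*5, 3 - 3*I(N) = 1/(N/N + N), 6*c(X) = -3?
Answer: 414037/651 ≈ 636.00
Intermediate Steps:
c(X) = -1/2 (c(X) = (1/6)*(-3) = -1/2)
I(N) = 1 - 1/(3*(1 + N)) (I(N) = 1 - 1/(3*(N/N + N)) = 1 - 1/(3*(1 + N)))
E = -5/2 (E = -1/2*1*5 = -1/2*5 = -5/2 ≈ -2.5000)
I(-218) - l(E) = (2/3 - 218)/(1 - 218) - 254*(-5)/2 = -652/3/(-217) - 1*(-635) = -1/217*(-652/3) + 635 = 652/651 + 635 = 414037/651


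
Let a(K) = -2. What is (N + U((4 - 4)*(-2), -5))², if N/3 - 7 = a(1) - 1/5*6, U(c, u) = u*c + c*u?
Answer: 3249/25 ≈ 129.96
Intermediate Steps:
U(c, u) = 2*c*u (U(c, u) = c*u + c*u = 2*c*u)
N = 57/5 (N = 21 + 3*(-2 - 1/5*6) = 21 + 3*(-2 - 1*⅕*6) = 21 + 3*(-2 - ⅕*6) = 21 + 3*(-2 - 6/5) = 21 + 3*(-16/5) = 21 - 48/5 = 57/5 ≈ 11.400)
(N + U((4 - 4)*(-2), -5))² = (57/5 + 2*((4 - 4)*(-2))*(-5))² = (57/5 + 2*(0*(-2))*(-5))² = (57/5 + 2*0*(-5))² = (57/5 + 0)² = (57/5)² = 3249/25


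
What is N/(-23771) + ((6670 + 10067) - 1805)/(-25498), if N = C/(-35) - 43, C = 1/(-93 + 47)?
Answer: -25895545449/44356448290 ≈ -0.58381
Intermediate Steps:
C = -1/46 (C = 1/(-46) = -1/46 ≈ -0.021739)
N = -69229/1610 (N = -1/46/(-35) - 43 = -1/35*(-1/46) - 43 = 1/1610 - 43 = -69229/1610 ≈ -42.999)
N/(-23771) + ((6670 + 10067) - 1805)/(-25498) = -69229/1610/(-23771) + ((6670 + 10067) - 1805)/(-25498) = -69229/1610*(-1/23771) + (16737 - 1805)*(-1/25498) = 69229/38271310 + 14932*(-1/25498) = 69229/38271310 - 7466/12749 = -25895545449/44356448290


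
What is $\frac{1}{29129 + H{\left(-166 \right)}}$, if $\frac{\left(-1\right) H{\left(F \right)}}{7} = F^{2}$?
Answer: $- \frac{1}{163763} \approx -6.1064 \cdot 10^{-6}$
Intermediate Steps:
$H{\left(F \right)} = - 7 F^{2}$
$\frac{1}{29129 + H{\left(-166 \right)}} = \frac{1}{29129 - 7 \left(-166\right)^{2}} = \frac{1}{29129 - 192892} = \frac{1}{-163763} = - \frac{1}{163763}$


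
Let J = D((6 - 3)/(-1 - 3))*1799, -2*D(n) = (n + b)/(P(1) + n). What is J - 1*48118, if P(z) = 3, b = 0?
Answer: -286909/6 ≈ -47818.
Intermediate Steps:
D(n) = -n/(2*(3 + n)) (D(n) = -(n + 0)/(2*(3 + n)) = -n/(2*(3 + n)))
J = 1799/6 (J = -(6 - 3)/(-1 - 3)/(6 + 2*((6 - 3)/(-1 - 3)))*1799 = -3/(-4)/(6 + 2*(3/(-4)))*1799 = -3*(-¼)/(6 + 2*(3*(-¼)))*1799 = -1*(-¾)/(6 + 2*(-¾))*1799 = -1*(-¾)/(6 - 3/2)*1799 = -1*(-¾)/9/2*1799 = -1*(-¾)*2/9*1799 = (⅙)*1799 = 1799/6 ≈ 299.83)
J - 1*48118 = 1799/6 - 1*48118 = 1799/6 - 48118 = -286909/6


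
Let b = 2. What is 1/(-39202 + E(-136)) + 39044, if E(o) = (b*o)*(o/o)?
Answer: 1541222855/39474 ≈ 39044.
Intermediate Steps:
E(o) = 2*o (E(o) = (2*o)*(o/o) = (2*o)*1 = 2*o)
1/(-39202 + E(-136)) + 39044 = 1/(-39202 + 2*(-136)) + 39044 = 1/(-39202 - 272) + 39044 = 1/(-39474) + 39044 = -1/39474 + 39044 = 1541222855/39474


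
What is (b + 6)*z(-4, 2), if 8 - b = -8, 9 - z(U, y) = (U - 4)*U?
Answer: -506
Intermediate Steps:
z(U, y) = 9 - U*(-4 + U) (z(U, y) = 9 - (U - 4)*U = 9 - (-4 + U)*U = 9 - U*(-4 + U))
b = 16 (b = 8 - 1*(-8) = 8 + 8 = 16)
(b + 6)*z(-4, 2) = (16 + 6)*(9 - 1*(-4)**2 + 4*(-4)) = 22*(9 - 1*16 - 16) = 22*(9 - 16 - 16) = 22*(-23) = -506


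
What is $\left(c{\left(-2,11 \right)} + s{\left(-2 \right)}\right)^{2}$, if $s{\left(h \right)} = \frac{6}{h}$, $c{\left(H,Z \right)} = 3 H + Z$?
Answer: $4$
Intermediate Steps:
$c{\left(H,Z \right)} = Z + 3 H$
$\left(c{\left(-2,11 \right)} + s{\left(-2 \right)}\right)^{2} = \left(\left(11 + 3 \left(-2\right)\right) + \frac{6}{-2}\right)^{2} = \left(\left(11 - 6\right) + 6 \left(- \frac{1}{2}\right)\right)^{2} = \left(5 - 3\right)^{2} = 2^{2} = 4$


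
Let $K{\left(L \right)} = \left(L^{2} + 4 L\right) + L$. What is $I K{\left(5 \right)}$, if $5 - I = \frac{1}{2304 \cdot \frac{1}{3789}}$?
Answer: $\frac{21475}{128} \approx 167.77$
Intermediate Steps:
$K{\left(L \right)} = L^{2} + 5 L$
$I = \frac{859}{256}$ ($I = 5 - \frac{1}{2304 \cdot \frac{1}{3789}} = 5 - \frac{1}{\frac{256}{421}} = 5 - \frac{421}{256} = \frac{859}{256} \approx 3.3555$)
$I K{\left(5 \right)} = \frac{859 \cdot 5 \left(5 + 5\right)}{256} = \frac{859 \cdot 5 \cdot 10}{256} = \frac{859}{256} \cdot 50 = \frac{21475}{128}$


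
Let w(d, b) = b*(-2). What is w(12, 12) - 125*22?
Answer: -2774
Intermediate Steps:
w(d, b) = -2*b
w(12, 12) - 125*22 = -2*12 - 125*22 = -24 - 2750 = -2774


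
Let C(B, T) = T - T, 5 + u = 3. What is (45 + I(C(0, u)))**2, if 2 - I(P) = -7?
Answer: 2916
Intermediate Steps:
u = -2 (u = -5 + 3 = -2)
C(B, T) = 0
I(P) = 9 (I(P) = 2 - 1*(-7) = 2 + 7 = 9)
(45 + I(C(0, u)))**2 = (45 + 9)**2 = 54**2 = 2916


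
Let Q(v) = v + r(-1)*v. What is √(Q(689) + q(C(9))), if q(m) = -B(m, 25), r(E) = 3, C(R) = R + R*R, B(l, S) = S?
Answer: √2731 ≈ 52.259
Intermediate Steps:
C(R) = R + R²
Q(v) = 4*v (Q(v) = v + 3*v = 4*v)
q(m) = -25 (q(m) = -1*25 = -25)
√(Q(689) + q(C(9))) = √(4*689 - 25) = √(2756 - 25) = √2731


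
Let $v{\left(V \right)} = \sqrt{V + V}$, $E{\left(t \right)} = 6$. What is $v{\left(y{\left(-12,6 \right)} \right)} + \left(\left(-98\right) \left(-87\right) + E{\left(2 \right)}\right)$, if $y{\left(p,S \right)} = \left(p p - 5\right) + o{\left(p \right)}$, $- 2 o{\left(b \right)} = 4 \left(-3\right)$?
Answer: $8532 + \sqrt{290} \approx 8549.0$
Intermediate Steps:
$o{\left(b \right)} = 6$ ($o{\left(b \right)} = - \frac{4 \left(-3\right)}{2} = \left(- \frac{1}{2}\right) \left(-12\right) = 6$)
$y{\left(p,S \right)} = 1 + p^{2}$ ($y{\left(p,S \right)} = \left(p p - 5\right) + 6 = \left(p^{2} - 5\right) + 6 = \left(-5 + p^{2}\right) + 6 = 1 + p^{2}$)
$v{\left(V \right)} = \sqrt{2} \sqrt{V}$ ($v{\left(V \right)} = \sqrt{2 V} = \sqrt{2} \sqrt{V}$)
$v{\left(y{\left(-12,6 \right)} \right)} + \left(\left(-98\right) \left(-87\right) + E{\left(2 \right)}\right) = \sqrt{2} \sqrt{1 + \left(-12\right)^{2}} + \left(\left(-98\right) \left(-87\right) + 6\right) = \sqrt{2} \sqrt{1 + 144} + \left(8526 + 6\right) = \sqrt{2} \sqrt{145} + 8532 = \sqrt{290} + 8532 = 8532 + \sqrt{290}$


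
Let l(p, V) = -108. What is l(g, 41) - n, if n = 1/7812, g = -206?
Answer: -843697/7812 ≈ -108.00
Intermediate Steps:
n = 1/7812 ≈ 0.00012801
l(g, 41) - n = -108 - 1*1/7812 = -108 - 1/7812 = -843697/7812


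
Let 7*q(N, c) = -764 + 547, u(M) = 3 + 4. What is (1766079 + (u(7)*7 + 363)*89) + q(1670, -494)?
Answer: 1802716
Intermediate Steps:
u(M) = 7
q(N, c) = -31 (q(N, c) = (-764 + 547)/7 = (⅐)*(-217) = -31)
(1766079 + (u(7)*7 + 363)*89) + q(1670, -494) = (1766079 + (7*7 + 363)*89) - 31 = (1766079 + (49 + 363)*89) - 31 = (1766079 + 412*89) - 31 = (1766079 + 36668) - 31 = 1802747 - 31 = 1802716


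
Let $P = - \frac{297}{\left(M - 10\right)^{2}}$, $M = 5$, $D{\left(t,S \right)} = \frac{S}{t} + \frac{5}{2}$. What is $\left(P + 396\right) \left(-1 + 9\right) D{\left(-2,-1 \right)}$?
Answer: $\frac{230472}{25} \approx 9218.9$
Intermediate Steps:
$D{\left(t,S \right)} = \frac{5}{2} + \frac{S}{t}$ ($D{\left(t,S \right)} = \frac{S}{t} + 5 \cdot \frac{1}{2} = \frac{S}{t} + \frac{5}{2} = \frac{5}{2} + \frac{S}{t}$)
$P = - \frac{297}{25}$ ($P = - \frac{297}{\left(5 - 10\right)^{2}} = - \frac{297}{\left(-5\right)^{2}} = - \frac{297}{25} \approx -11.88$)
$\left(P + 396\right) \left(-1 + 9\right) D{\left(-2,-1 \right)} = \left(- \frac{297}{25} + 396\right) \left(-1 + 9\right) \left(\frac{5}{2} - \frac{1}{-2}\right) = \frac{9603 \cdot 8 \left(\frac{5}{2} - - \frac{1}{2}\right)}{25} = \frac{9603 \cdot 8 \left(\frac{5}{2} + \frac{1}{2}\right)}{25} = \frac{9603 \cdot 8 \cdot 3}{25} = \frac{9603}{25} \cdot 24 = \frac{230472}{25}$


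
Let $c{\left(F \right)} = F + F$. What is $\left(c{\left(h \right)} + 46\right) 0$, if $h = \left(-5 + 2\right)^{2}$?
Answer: $0$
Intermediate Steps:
$h = 9$ ($h = \left(-3\right)^{2} = 9$)
$c{\left(F \right)} = 2 F$
$\left(c{\left(h \right)} + 46\right) 0 = \left(2 \cdot 9 + 46\right) 0 = \left(18 + 46\right) 0 = 64 \cdot 0 = 0$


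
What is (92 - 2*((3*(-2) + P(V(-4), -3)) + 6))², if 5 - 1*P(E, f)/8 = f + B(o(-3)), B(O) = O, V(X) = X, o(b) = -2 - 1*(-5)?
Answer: 144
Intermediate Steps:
o(b) = 3 (o(b) = -2 + 5 = 3)
P(E, f) = 16 - 8*f (P(E, f) = 40 - 8*(f + 3) = 40 - 8*(3 + f) = 40 + (-24 - 8*f) = 16 - 8*f)
(92 - 2*((3*(-2) + P(V(-4), -3)) + 6))² = (92 - 2*((3*(-2) + (16 - 8*(-3))) + 6))² = (92 - 2*((-6 + (16 + 24)) + 6))² = (92 - 2*((-6 + 40) + 6))² = (92 - 2*(34 + 6))² = (92 - 2*40)² = (92 - 80)² = 12² = 144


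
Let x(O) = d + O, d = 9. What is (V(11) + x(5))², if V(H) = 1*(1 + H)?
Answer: 676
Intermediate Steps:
x(O) = 9 + O
V(H) = 1 + H
(V(11) + x(5))² = ((1 + 11) + (9 + 5))² = (12 + 14)² = 26² = 676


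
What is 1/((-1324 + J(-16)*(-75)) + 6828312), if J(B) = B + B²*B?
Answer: 1/7135388 ≈ 1.4015e-7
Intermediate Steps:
J(B) = B + B³
1/((-1324 + J(-16)*(-75)) + 6828312) = 1/((-1324 + (-16 + (-16)³)*(-75)) + 6828312) = 1/((-1324 + (-16 - 4096)*(-75)) + 6828312) = 1/((-1324 - 4112*(-75)) + 6828312) = 1/((-1324 + 308400) + 6828312) = 1/(307076 + 6828312) = 1/7135388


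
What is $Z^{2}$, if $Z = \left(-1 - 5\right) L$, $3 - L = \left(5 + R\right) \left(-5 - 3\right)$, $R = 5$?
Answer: $248004$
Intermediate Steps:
$L = 83$ ($L = 3 - \left(5 + 5\right) \left(-5 - 3\right) = 3 - 10 \left(-8\right) = 3 - -80 = 3 + 80 = 83$)
$Z = -498$ ($Z = \left(-1 - 5\right) 83 = \left(-6\right) 83 = -498$)
$Z^{2} = \left(-498\right)^{2} = 248004$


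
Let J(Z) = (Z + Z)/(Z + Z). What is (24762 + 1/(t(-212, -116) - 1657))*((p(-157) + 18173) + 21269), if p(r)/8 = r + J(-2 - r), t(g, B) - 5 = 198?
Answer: 687567375859/727 ≈ 9.4576e+8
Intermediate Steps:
t(g, B) = 203 (t(g, B) = 5 + 198 = 203)
J(Z) = 1 (J(Z) = (2*Z)/((2*Z)) = (2*Z)*(1/(2*Z)) = 1)
p(r) = 8 + 8*r (p(r) = 8*(r + 1) = 8*(1 + r) = 8 + 8*r)
(24762 + 1/(t(-212, -116) - 1657))*((p(-157) + 18173) + 21269) = (24762 + 1/(203 - 1657))*(((8 + 8*(-157)) + 18173) + 21269) = (24762 + 1/(-1454))*(((8 - 1256) + 18173) + 21269) = (24762 - 1/1454)*((-1248 + 18173) + 21269) = 36003947*(16925 + 21269)/1454 = (36003947/1454)*38194 = 687567375859/727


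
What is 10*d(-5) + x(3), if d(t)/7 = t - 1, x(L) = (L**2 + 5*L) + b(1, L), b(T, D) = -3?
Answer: -399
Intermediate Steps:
x(L) = -3 + L**2 + 5*L (x(L) = (L**2 + 5*L) - 3 = -3 + L**2 + 5*L)
d(t) = -7 + 7*t (d(t) = 7*(t - 1) = 7*(-1 + t) = -7 + 7*t)
10*d(-5) + x(3) = 10*(-7 + 7*(-5)) + (-3 + 3**2 + 5*3) = 10*(-7 - 35) + (-3 + 9 + 15) = 10*(-42) + 21 = -420 + 21 = -399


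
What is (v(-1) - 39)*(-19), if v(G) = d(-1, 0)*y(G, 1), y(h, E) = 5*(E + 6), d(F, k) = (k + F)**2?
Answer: 76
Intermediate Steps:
d(F, k) = (F + k)**2
y(h, E) = 30 + 5*E (y(h, E) = 5*(6 + E) = 30 + 5*E)
v(G) = 35 (v(G) = (-1 + 0)**2*(30 + 5*1) = (-1)**2*(30 + 5) = 1*35 = 35)
(v(-1) - 39)*(-19) = (35 - 39)*(-19) = -4*(-19) = 76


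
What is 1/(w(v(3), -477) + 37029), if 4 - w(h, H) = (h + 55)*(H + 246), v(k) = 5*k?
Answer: 1/53203 ≈ 1.8796e-5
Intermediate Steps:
w(h, H) = 4 - (55 + h)*(246 + H) (w(h, H) = 4 - (h + 55)*(H + 246) = 4 - (55 + h)*(246 + H))
1/(w(v(3), -477) + 37029) = 1/((-13526 - 1230*3 - 55*(-477) - 1*(-477)*5*3) + 37029) = 1/((-13526 - 246*15 + 26235 - 1*(-477)*15) + 37029) = 1/((-13526 - 3690 + 26235 + 7155) + 37029) = 1/(16174 + 37029) = 1/53203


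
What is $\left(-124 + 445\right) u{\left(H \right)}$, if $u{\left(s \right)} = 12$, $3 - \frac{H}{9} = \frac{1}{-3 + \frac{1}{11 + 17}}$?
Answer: $3852$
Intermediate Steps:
$H = \frac{2493}{83}$ ($H = 27 - \frac{9}{-3 + \frac{1}{11 + 17}} = 27 - \frac{9}{-3 + \frac{1}{28}} = 27 - \frac{9}{- \frac{83}{28}} = 27 - - \frac{252}{83} = 27 + \frac{252}{83} = \frac{2493}{83} \approx 30.036$)
$\left(-124 + 445\right) u{\left(H \right)} = \left(-124 + 445\right) 12 = 321 \cdot 12 = 3852$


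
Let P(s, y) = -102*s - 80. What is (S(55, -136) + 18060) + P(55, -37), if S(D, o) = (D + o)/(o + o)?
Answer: 3364721/272 ≈ 12370.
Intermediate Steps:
P(s, y) = -80 - 102*s
S(D, o) = (D + o)/(2*o) (S(D, o) = (D + o)/((2*o)) = (D + o)*(1/(2*o)) = (D + o)/(2*o))
(S(55, -136) + 18060) + P(55, -37) = ((1/2)*(55 - 136)/(-136) + 18060) + (-80 - 102*55) = ((1/2)*(-1/136)*(-81) + 18060) + (-80 - 5610) = (81/272 + 18060) - 5690 = 4912401/272 - 5690 = 3364721/272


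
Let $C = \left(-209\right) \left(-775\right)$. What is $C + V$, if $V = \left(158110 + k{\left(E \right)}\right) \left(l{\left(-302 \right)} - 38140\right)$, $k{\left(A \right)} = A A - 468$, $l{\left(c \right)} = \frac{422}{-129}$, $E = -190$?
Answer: $- \frac{953283128869}{129} \approx -7.3898 \cdot 10^{9}$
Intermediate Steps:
$l{\left(c \right)} = - \frac{422}{129}$ ($l{\left(c \right)} = 422 \left(- \frac{1}{129}\right) = - \frac{422}{129}$)
$C = 161975$
$k{\left(A \right)} = -468 + A^{2}$ ($k{\left(A \right)} = A^{2} - 468 = -468 + A^{2}$)
$V = - \frac{953304023644}{129}$ ($V = \left(158110 - \left(468 - \left(-190\right)^{2}\right)\right) \left(- \frac{422}{129} - 38140\right) = \left(158110 + \left(-468 + 36100\right)\right) \left(- \frac{4920482}{129}\right) = \left(158110 + 35632\right) \left(- \frac{4920482}{129}\right) = 193742 \left(- \frac{4920482}{129}\right) = - \frac{953304023644}{129} \approx -7.39 \cdot 10^{9}$)
$C + V = 161975 - \frac{953304023644}{129} = - \frac{953283128869}{129}$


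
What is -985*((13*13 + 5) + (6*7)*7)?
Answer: -460980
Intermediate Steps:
-985*((13*13 + 5) + (6*7)*7) = -985*((169 + 5) + 42*7) = -985*(174 + 294) = -985*468 = -460980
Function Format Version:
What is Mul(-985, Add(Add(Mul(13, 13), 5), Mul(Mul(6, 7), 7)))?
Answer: -460980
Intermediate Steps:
Mul(-985, Add(Add(Mul(13, 13), 5), Mul(Mul(6, 7), 7))) = Mul(-985, Add(Add(169, 5), Mul(42, 7))) = Mul(-985, Add(174, 294)) = Mul(-985, 468) = -460980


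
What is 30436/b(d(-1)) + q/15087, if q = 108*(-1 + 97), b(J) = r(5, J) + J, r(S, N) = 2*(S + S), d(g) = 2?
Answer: 76569338/55319 ≈ 1384.1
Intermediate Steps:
r(S, N) = 4*S (r(S, N) = 2*(2*S) = 4*S)
b(J) = 20 + J (b(J) = 4*5 + J = 20 + J)
q = 10368 (q = 108*96 = 10368)
30436/b(d(-1)) + q/15087 = 30436/(20 + 2) + 10368/15087 = 30436/22 + 10368*(1/15087) = 30436*(1/22) + 3456/5029 = 15218/11 + 3456/5029 = 76569338/55319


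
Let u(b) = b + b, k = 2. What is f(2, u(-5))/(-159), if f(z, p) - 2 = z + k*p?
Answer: 16/159 ≈ 0.10063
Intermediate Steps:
u(b) = 2*b
f(z, p) = 2 + z + 2*p (f(z, p) = 2 + (z + 2*p) = 2 + z + 2*p)
f(2, u(-5))/(-159) = (2 + 2 + 2*(2*(-5)))/(-159) = (2 + 2 + 2*(-10))*(-1/159) = (2 + 2 - 20)*(-1/159) = -16*(-1/159) = 16/159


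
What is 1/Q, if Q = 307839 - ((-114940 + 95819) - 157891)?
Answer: 1/484851 ≈ 2.0625e-6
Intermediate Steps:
Q = 484851 (Q = 307839 - (-19121 - 157891) = 307839 - 1*(-177012) = 307839 + 177012 = 484851)
1/Q = 1/484851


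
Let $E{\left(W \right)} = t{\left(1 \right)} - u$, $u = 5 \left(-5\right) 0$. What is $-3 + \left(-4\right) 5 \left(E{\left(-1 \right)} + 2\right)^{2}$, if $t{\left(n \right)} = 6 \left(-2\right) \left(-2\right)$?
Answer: $-13523$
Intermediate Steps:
$u = 0$ ($u = \left(-25\right) 0 = 0$)
$t{\left(n \right)} = 24$ ($t{\left(n \right)} = \left(-12\right) \left(-2\right) = 24$)
$E{\left(W \right)} = 24$ ($E{\left(W \right)} = 24 - 0 = 24 + 0 = 24$)
$-3 + \left(-4\right) 5 \left(E{\left(-1 \right)} + 2\right)^{2} = -3 + \left(-4\right) 5 \left(24 + 2\right)^{2} = -3 - 20 \cdot 26^{2} = -3 - 13520 = -13523$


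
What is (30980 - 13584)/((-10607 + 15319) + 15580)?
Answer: 4349/5073 ≈ 0.85728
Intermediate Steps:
(30980 - 13584)/((-10607 + 15319) + 15580) = 17396/(4712 + 15580) = 17396/20292 = 17396*(1/20292) = 4349/5073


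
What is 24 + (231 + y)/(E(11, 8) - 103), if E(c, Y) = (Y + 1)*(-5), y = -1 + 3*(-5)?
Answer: 3337/148 ≈ 22.547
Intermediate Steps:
y = -16 (y = -1 - 15 = -16)
E(c, Y) = -5 - 5*Y (E(c, Y) = (1 + Y)*(-5) = -5 - 5*Y)
24 + (231 + y)/(E(11, 8) - 103) = 24 + (231 - 16)/((-5 - 5*8) - 103) = 24 + 215/((-5 - 40) - 103) = 24 + 215/(-45 - 103) = 24 + 215/(-148) = 24 + 215*(-1/148) = 24 - 215/148 = 3337/148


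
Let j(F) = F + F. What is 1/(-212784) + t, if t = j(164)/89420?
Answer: 17425933/4756786320 ≈ 0.0036634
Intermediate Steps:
j(F) = 2*F
t = 82/22355 (t = (2*164)/89420 = 328*(1/89420) = 82/22355 ≈ 0.0036681)
1/(-212784) + t = 1/(-212784) + 82/22355 = -1/212784 + 82/22355 = 17425933/4756786320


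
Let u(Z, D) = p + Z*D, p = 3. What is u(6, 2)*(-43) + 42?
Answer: -603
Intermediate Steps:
u(Z, D) = 3 + D*Z (u(Z, D) = 3 + Z*D = 3 + D*Z)
u(6, 2)*(-43) + 42 = (3 + 2*6)*(-43) + 42 = (3 + 12)*(-43) + 42 = 15*(-43) + 42 = -645 + 42 = -603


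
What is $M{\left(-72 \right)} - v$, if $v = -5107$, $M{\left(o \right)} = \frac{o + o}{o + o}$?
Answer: $5108$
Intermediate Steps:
$M{\left(o \right)} = 1$ ($M{\left(o \right)} = \frac{2 o}{2 o} = 2 o \frac{1}{2 o} = 1$)
$M{\left(-72 \right)} - v = 1 - -5107 = 1 + 5107 = 5108$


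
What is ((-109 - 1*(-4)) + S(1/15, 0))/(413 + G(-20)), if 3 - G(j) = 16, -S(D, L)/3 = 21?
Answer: -21/50 ≈ -0.42000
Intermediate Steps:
S(D, L) = -63 (S(D, L) = -3*21 = -63)
G(j) = -13 (G(j) = 3 - 1*16 = 3 - 16 = -13)
((-109 - 1*(-4)) + S(1/15, 0))/(413 + G(-20)) = ((-109 - 1*(-4)) - 63)/(413 - 13) = ((-109 + 4) - 63)/400 = (-105 - 63)*(1/400) = -168*1/400 = -21/50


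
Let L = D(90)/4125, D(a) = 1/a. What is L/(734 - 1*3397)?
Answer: -1/988638750 ≈ -1.0115e-9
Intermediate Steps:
L = 1/371250 (L = 1/(90*4125) = (1/90)*(1/4125) = 1/371250 ≈ 2.6936e-6)
L/(734 - 1*3397) = 1/(371250*(734 - 1*3397)) = 1/(371250*(734 - 3397)) = (1/371250)/(-2663) = (1/371250)*(-1/2663) = -1/988638750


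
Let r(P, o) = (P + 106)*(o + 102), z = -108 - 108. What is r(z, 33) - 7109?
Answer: -21959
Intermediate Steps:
z = -216
r(P, o) = (102 + o)*(106 + P) (r(P, o) = (106 + P)*(102 + o) = (102 + o)*(106 + P))
r(z, 33) - 7109 = (10812 + 102*(-216) + 106*33 - 216*33) - 7109 = (10812 - 22032 + 3498 - 7128) - 7109 = -14850 - 7109 = -21959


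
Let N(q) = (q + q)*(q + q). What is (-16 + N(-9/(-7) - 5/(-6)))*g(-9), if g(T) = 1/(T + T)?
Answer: -865/7938 ≈ -0.10897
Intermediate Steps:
g(T) = 1/(2*T)
N(q) = 4*q² (N(q) = (2*q)*(2*q) = 4*q²)
(-16 + N(-9/(-7) - 5/(-6)))*g(-9) = (-16 + 4*(-9/(-7) - 5/(-6))²)*((½)/(-9)) = (-16 + 4*(-9*(-⅐) - 5*(-⅙))²)*((½)*(-⅑)) = (-16 + 4*(9/7 + ⅚)²)*(-1/18) = (-16 + 4*(89/42)²)*(-1/18) = (-16 + 4*(7921/1764))*(-1/18) = (-16 + 7921/441)*(-1/18) = (865/441)*(-1/18) = -865/7938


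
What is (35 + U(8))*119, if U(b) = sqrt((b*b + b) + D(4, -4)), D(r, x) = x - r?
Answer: 5117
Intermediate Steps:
U(b) = sqrt(-8 + b + b**2) (U(b) = sqrt((b*b + b) + (-4 - 1*4)) = sqrt((b**2 + b) + (-4 - 4)) = sqrt((b + b**2) - 8) = sqrt(-8 + b + b**2))
(35 + U(8))*119 = (35 + sqrt(-8 + 8 + 8**2))*119 = (35 + sqrt(-8 + 8 + 64))*119 = (35 + sqrt(64))*119 = (35 + 8)*119 = 43*119 = 5117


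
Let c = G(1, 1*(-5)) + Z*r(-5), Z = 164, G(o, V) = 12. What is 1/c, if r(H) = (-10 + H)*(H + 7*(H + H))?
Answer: 1/184512 ≈ 5.4197e-6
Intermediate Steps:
r(H) = 15*H*(-10 + H) (r(H) = (-10 + H)*(H + 7*(2*H)) = (-10 + H)*(H + 14*H) = (-10 + H)*(15*H) = 15*H*(-10 + H))
c = 184512 (c = 12 + 164*(15*(-5)*(-10 - 5)) = 12 + 164*(15*(-5)*(-15)) = 12 + 164*1125 = 12 + 184500 = 184512)
1/c = 1/184512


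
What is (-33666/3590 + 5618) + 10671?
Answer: 29221922/1795 ≈ 16280.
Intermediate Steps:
(-33666/3590 + 5618) + 10671 = (-33666*1/3590 + 5618) + 10671 = (-16833/1795 + 5618) + 10671 = 10067477/1795 + 10671 = 29221922/1795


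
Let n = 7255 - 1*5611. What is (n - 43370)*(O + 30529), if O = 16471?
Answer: -1961122000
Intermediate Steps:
n = 1644 (n = 7255 - 5611 = 1644)
(n - 43370)*(O + 30529) = (1644 - 43370)*(16471 + 30529) = -41726*47000 = -1961122000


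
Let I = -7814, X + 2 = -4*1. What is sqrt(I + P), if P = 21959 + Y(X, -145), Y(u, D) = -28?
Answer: sqrt(14117) ≈ 118.81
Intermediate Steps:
X = -6 (X = -2 - 4*1 = -2 - 4 = -6)
P = 21931 (P = 21959 - 28 = 21931)
sqrt(I + P) = sqrt(-7814 + 21931) = sqrt(14117)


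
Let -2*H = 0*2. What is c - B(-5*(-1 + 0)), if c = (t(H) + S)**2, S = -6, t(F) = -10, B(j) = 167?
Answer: 89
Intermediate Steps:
H = 0 (H = -0*2 = -1/2*0 = 0)
c = 256 (c = (-10 - 6)**2 = (-16)**2 = 256)
c - B(-5*(-1 + 0)) = 256 - 1*167 = 256 - 167 = 89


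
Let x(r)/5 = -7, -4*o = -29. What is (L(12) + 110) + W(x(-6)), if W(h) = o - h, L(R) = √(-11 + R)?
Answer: 613/4 ≈ 153.25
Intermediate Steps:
o = 29/4 (o = -¼*(-29) = 29/4 ≈ 7.2500)
x(r) = -35 (x(r) = 5*(-7) = -35)
W(h) = 29/4 - h
(L(12) + 110) + W(x(-6)) = (√(-11 + 12) + 110) + (29/4 - 1*(-35)) = (√1 + 110) + (29/4 + 35) = (1 + 110) + 169/4 = 111 + 169/4 = 613/4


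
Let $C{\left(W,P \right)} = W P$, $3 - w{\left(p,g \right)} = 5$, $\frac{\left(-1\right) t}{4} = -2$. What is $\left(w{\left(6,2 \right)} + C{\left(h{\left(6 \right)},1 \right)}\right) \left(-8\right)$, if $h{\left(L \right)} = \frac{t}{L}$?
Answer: $\frac{16}{3} \approx 5.3333$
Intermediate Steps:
$t = 8$ ($t = \left(-4\right) \left(-2\right) = 8$)
$w{\left(p,g \right)} = -2$ ($w{\left(p,g \right)} = 3 - 5 = -2$)
$h{\left(L \right)} = \frac{8}{L}$
$C{\left(W,P \right)} = P W$
$\left(w{\left(6,2 \right)} + C{\left(h{\left(6 \right)},1 \right)}\right) \left(-8\right) = \left(-2 + 1 \cdot \frac{8}{6}\right) \left(-8\right) = \left(-2 + 1 \cdot 8 \cdot \frac{1}{6}\right) \left(-8\right) = \left(-2 + 1 \cdot \frac{4}{3}\right) \left(-8\right) = \left(-2 + \frac{4}{3}\right) \left(-8\right) = \left(- \frac{2}{3}\right) \left(-8\right) = \frac{16}{3}$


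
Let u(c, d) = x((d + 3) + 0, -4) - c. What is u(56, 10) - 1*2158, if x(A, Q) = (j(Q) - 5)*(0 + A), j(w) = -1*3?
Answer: -2318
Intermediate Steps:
j(w) = -3
x(A, Q) = -8*A (x(A, Q) = (-3 - 5)*(0 + A) = -8*A)
u(c, d) = -24 - c - 8*d (u(c, d) = -8*((d + 3) + 0) - c = -8*((3 + d) + 0) - c = -8*(3 + d) - c = (-24 - 8*d) - c = -24 - c - 8*d)
u(56, 10) - 1*2158 = (-24 - 1*56 - 8*10) - 1*2158 = (-24 - 56 - 80) - 2158 = -160 - 2158 = -2318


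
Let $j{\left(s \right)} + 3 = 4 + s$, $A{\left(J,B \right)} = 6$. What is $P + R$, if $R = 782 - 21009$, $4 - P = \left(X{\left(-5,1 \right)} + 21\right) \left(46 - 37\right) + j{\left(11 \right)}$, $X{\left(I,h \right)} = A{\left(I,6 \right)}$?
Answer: $-20478$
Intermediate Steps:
$X{\left(I,h \right)} = 6$
$j{\left(s \right)} = 1 + s$ ($j{\left(s \right)} = -3 + \left(4 + s\right) = 1 + s$)
$P = -251$ ($P = 4 - \left(\left(6 + 21\right) \left(46 - 37\right) + \left(1 + 11\right)\right) = 4 - \left(27 \left(46 - 37\right) + 12\right) = 4 - \left(27 \cdot 9 + 12\right) = 4 - \left(243 + 12\right) = 4 - 255 = -251$)
$R = -20227$
$P + R = -251 - 20227 = -20478$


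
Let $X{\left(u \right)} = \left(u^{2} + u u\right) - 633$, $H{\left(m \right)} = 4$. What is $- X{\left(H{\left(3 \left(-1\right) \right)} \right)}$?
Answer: $601$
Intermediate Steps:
$X{\left(u \right)} = -633 + 2 u^{2}$ ($X{\left(u \right)} = \left(u^{2} + u^{2}\right) - 633 = 2 u^{2} - 633 = -633 + 2 u^{2}$)
$- X{\left(H{\left(3 \left(-1\right) \right)} \right)} = - (-633 + 2 \cdot 4^{2}) = - (-633 + 2 \cdot 16) = - (-633 + 32) = \left(-1\right) \left(-601\right) = 601$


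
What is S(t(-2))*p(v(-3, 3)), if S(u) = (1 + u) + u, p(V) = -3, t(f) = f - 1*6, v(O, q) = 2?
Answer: 45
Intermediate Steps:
t(f) = -6 + f (t(f) = f - 6 = -6 + f)
S(u) = 1 + 2*u
S(t(-2))*p(v(-3, 3)) = (1 + 2*(-6 - 2))*(-3) = (1 + 2*(-8))*(-3) = (1 - 16)*(-3) = -15*(-3) = 45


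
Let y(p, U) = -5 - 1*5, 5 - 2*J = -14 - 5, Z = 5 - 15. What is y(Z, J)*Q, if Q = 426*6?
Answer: -25560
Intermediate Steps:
Z = -10
Q = 2556
J = 12 (J = 5/2 - (-14 - 5)/2 = 5/2 - 1/2*(-19) = 5/2 + 19/2 = 12)
y(p, U) = -10 (y(p, U) = -5 - 5 = -10)
y(Z, J)*Q = -10*2556 = -25560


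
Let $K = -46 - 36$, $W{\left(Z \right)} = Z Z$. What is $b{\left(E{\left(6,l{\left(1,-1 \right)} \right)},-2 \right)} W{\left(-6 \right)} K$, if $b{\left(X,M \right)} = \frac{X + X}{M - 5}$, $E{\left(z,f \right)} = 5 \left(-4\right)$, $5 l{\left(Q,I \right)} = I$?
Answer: $- \frac{118080}{7} \approx -16869.0$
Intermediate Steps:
$W{\left(Z \right)} = Z^{2}$
$l{\left(Q,I \right)} = \frac{I}{5}$
$E{\left(z,f \right)} = -20$
$K = -82$
$b{\left(X,M \right)} = \frac{2 X}{-5 + M}$
$b{\left(E{\left(6,l{\left(1,-1 \right)} \right)},-2 \right)} W{\left(-6 \right)} K = 2 \left(-20\right) \frac{1}{-5 - 2} \left(-6\right)^{2} \left(-82\right) = 2 \left(-20\right) \frac{1}{-7} \cdot 36 \left(-82\right) = 2 \left(-20\right) \left(- \frac{1}{7}\right) 36 \left(-82\right) = \frac{40}{7} \cdot 36 \left(-82\right) = \frac{1440}{7} \left(-82\right) = - \frac{118080}{7}$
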